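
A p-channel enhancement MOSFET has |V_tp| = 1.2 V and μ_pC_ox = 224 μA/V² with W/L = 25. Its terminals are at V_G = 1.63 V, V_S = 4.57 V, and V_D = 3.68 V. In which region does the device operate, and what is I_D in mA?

Triode; I_D = 6.45 mA

V_SG = V_S − V_G = 4.57 − 1.63 = 2.94 V; V_SD = V_S − V_D = 4.57 − 3.68 = 0.89 V.
k_p = μ_pC_ox · (W/L) = 5.6 mA/V².
V_ov = V_SG − |V_tp| = 2.94 − 1.2 = 1.74 V.
Since V_SD = 0.89 V < V_ov = 1.74 V, the device is in the triode region.
I_D = k_p [V_ov · V_SD − ½ V_SD²] = 5.6 × [1.74 × 0.89 − 0.5 × 0.89²] = 6.45 mA.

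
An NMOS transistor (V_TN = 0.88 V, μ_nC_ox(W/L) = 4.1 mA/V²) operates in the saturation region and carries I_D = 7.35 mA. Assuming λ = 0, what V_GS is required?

In saturation I_D = ½ k_n (V_GS − V_TN)², so V_GS − V_TN = √(2 I_D / k_n) = √(2 × 7.35 / 4.1) = 1.89 V.
V_GS = 0.88 + 1.89 = 2.77 V.

V_GS = 2.77 V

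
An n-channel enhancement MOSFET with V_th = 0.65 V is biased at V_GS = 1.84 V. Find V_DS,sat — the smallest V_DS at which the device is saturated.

V_DS,sat = 1.19 V

The boundary between triode and saturation is V_DS = V_GS − V_th = V_ov.
V_ov = 1.84 − 0.65 = 1.19 V.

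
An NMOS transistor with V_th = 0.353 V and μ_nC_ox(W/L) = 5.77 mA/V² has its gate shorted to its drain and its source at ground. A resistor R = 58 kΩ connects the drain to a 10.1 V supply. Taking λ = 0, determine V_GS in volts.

With gate tied to drain, V_GS = V_DS ≥ V_GS − V_th, so the device is in saturation.
KCL at the drain: ½ k_n (V_GS − V_th)² = (V_DD − V_GS)/R.
Let x = V_GS − 0.353. Then 167 x² + x − 9.747 = 0, giving x = 0.238 V (positive root), so V_GS = 0.591 V.
I_D = (V_DD − V_GS)/R = (10.1 − 0.591) / 58 = 0.164 mA.

V_GS = 0.591 V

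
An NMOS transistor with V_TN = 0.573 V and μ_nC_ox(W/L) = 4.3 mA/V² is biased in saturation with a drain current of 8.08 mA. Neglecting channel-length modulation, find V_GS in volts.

In saturation I_D = ½ k_n (V_GS − V_TN)², so V_GS − V_TN = √(2 I_D / k_n) = √(2 × 8.08 / 4.3) = 1.94 V.
V_GS = 0.573 + 1.94 = 2.51 V.

V_GS = 2.51 V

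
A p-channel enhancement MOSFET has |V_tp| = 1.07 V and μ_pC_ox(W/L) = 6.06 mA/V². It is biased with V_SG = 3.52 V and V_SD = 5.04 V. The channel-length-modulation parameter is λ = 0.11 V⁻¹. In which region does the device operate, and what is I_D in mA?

V_ov = V_SG − |V_tp| = 3.52 − 1.07 = 2.45 V.
Since V_SD = 5.04 V ≥ V_ov = 2.45 V, the device is in saturation.
I_D = ½ k_p V_ov² (1 + λ V_SD) = 0.5 × 6.06 × 2.45² × (1 + 0.11 × 5.04) = 28.3 mA.

Saturation; I_D = 28.3 mA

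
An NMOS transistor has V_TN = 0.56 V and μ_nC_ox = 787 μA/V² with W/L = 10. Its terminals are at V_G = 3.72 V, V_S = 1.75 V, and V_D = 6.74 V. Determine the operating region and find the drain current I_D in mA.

V_GS = V_G − V_S = 3.72 − 1.75 = 1.97 V; V_DS = V_D − V_S = 6.74 − 1.75 = 4.99 V.
k_n = μ_nC_ox · (W/L) = 7.87 mA/V².
V_ov = V_GS − V_TN = 1.97 − 0.56 = 1.41 V.
Since V_DS = 4.99 V ≥ V_ov = 1.41 V, the device is in saturation.
I_D = ½ k_n V_ov² = 0.5 × 7.87 × 1.41² = 7.82 mA.

Saturation; I_D = 7.82 mA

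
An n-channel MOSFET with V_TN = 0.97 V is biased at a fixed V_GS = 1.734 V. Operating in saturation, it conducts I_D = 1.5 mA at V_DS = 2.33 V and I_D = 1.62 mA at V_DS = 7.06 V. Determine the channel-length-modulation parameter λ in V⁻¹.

With V_GS fixed, I_D ∝ (1 + λ V_DS) in saturation, so I_D2/I_D1 = (1 + λ V_DS2)/(1 + λ V_DS1).
1.62/1.5 = 1.08 = (1 + 7.06 λ)/(1 + 2.33 λ).
Solving: λ (I_D1 V_DS2 − I_D2 V_DS1) = I_D2 − I_D1, so λ = (1.62 − 1.5) / (1.5 × 7.06 − 1.62 × 2.33) = 0.12 / 6.82 = 0.0176 V⁻¹.

λ = 0.0176 V⁻¹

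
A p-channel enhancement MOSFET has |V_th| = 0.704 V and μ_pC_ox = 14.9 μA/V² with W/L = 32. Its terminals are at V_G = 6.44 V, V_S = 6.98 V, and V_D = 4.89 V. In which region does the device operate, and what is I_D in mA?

V_SG = V_S − V_G = 6.98 − 6.44 = 0.54 V; V_SD = V_S − V_D = 6.98 − 4.89 = 2.09 V.
V_SG = 0.54 V < |V_th| = 0.704 V, so the transistor is in cutoff.

Cutoff; I_D = 0 mA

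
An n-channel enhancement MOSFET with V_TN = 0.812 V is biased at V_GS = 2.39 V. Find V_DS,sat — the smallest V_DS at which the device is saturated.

The boundary between triode and saturation is V_DS = V_GS − V_TN = V_ov.
V_ov = 2.39 − 0.812 = 1.58 V.

V_DS,sat = 1.58 V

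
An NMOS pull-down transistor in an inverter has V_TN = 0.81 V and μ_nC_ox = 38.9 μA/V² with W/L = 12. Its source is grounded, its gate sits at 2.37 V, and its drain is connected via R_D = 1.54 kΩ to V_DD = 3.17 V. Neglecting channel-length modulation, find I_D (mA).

I_D = 0.568 mA

V_GS = V_G = 2.37 V, so V_ov = 2.37 − 0.81 = 1.56 V.
k_n = μ_nC_ox · (W/L) = 0.4668 mA/V².
Assume saturation: I_D = ½ k_n V_ov² = 0.5 × 0.4668 × 1.56² = 0.568 mA, giving V_DS = V_DD − I_D R_D = 3.17 − 0.568 × 1.54 = 2.3 V.
V_DS = 2.3 V ≥ V_ov = 1.56 V, confirming saturation.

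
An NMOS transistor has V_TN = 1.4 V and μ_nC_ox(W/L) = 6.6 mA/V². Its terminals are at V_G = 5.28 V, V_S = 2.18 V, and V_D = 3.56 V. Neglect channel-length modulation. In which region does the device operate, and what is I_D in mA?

Triode; I_D = 9.20 mA

V_GS = V_G − V_S = 5.28 − 2.18 = 3.1 V; V_DS = V_D − V_S = 3.56 − 2.18 = 1.38 V.
V_ov = V_GS − V_TN = 3.1 − 1.4 = 1.7 V.
Since V_DS = 1.38 V < V_ov = 1.7 V, the device is in the triode region.
I_D = k_n [V_ov · V_DS − ½ V_DS²] = 6.6 × [1.7 × 1.38 − 0.5 × 1.38²] = 9.2 mA.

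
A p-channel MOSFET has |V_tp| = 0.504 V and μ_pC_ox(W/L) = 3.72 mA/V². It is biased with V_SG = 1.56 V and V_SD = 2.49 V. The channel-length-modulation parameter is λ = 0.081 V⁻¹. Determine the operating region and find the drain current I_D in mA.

V_ov = V_SG − |V_tp| = 1.56 − 0.504 = 1.06 V.
Since V_SD = 2.49 V ≥ V_ov = 1.06 V, the device is in saturation.
I_D = ½ k_p V_ov² (1 + λ V_SD) = 0.5 × 3.72 × 1.06² × (1 + 0.081 × 2.49) = 2.49 mA.

Saturation; I_D = 2.49 mA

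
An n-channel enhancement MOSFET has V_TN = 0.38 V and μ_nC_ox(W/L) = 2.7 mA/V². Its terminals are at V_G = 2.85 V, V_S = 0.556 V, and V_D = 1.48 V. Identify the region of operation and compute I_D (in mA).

Triode; I_D = 3.62 mA

V_GS = V_G − V_S = 2.85 − 0.556 = 2.29 V; V_DS = V_D − V_S = 1.48 − 0.556 = 0.924 V.
V_ov = V_GS − V_TN = 2.29 − 0.38 = 1.91 V.
Since V_DS = 0.924 V < V_ov = 1.91 V, the device is in the triode region.
I_D = k_n [V_ov · V_DS − ½ V_DS²] = 2.7 × [1.91 × 0.924 − 0.5 × 0.924²] = 3.62 mA.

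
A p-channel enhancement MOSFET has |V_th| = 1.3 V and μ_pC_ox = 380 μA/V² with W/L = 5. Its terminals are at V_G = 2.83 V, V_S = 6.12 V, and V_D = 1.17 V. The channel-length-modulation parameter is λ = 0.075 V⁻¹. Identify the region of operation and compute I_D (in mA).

V_SG = V_S − V_G = 6.12 − 2.83 = 3.29 V; V_SD = V_S − V_D = 6.12 − 1.17 = 4.95 V.
k_p = μ_pC_ox · (W/L) = 1.9 mA/V².
V_ov = V_SG − |V_th| = 3.29 − 1.3 = 1.99 V.
Since V_SD = 4.95 V ≥ V_ov = 1.99 V, the device is in saturation.
I_D = ½ k_p V_ov² (1 + λ V_SD) = 0.5 × 1.9 × 1.99² × (1 + 0.075 × 4.95) = 5.16 mA.

Saturation; I_D = 5.16 mA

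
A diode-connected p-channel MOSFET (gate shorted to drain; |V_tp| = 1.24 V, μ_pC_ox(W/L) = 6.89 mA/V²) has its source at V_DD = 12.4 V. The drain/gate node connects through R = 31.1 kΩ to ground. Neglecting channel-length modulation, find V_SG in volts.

V_SG = 1.56 V

With gate tied to drain, V_SG = V_SD ≥ V_SG − |V_tp|, so the device is in saturation.
KCL at the drain: ½ k_p (V_SG − |V_tp|)² = (V_DD − V_SG)/R.
Let x = V_SG − 1.24. Then 107 x² + x − 11.16 = 0, giving x = 0.318 V (positive root), so V_SG = 1.56 V.
I_D = (V_DD − V_SG)/R = (12.4 − 1.56) / 31.1 = 0.349 mA.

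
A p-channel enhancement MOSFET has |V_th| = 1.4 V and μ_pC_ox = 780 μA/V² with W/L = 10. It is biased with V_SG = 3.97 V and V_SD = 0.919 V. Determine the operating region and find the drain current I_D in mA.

k_p = μ_pC_ox · (W/L) = 7.8 mA/V².
V_ov = V_SG − |V_th| = 3.97 − 1.4 = 2.57 V.
Since V_SD = 0.919 V < V_ov = 2.57 V, the device is in the triode region.
I_D = k_p [V_ov · V_SD − ½ V_SD²] = 7.8 × [2.57 × 0.919 − 0.5 × 0.919²] = 15.1 mA.

Triode; I_D = 15.1 mA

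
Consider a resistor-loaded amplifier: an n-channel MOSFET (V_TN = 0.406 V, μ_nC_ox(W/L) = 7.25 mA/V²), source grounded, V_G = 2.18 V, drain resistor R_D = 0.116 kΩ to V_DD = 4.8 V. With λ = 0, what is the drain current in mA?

V_GS = V_G = 2.18 V, so V_ov = 2.18 − 0.406 = 1.77 V.
Assume saturation: I_D = ½ k_n V_ov² = 0.5 × 7.25 × 1.77² = 11.4 mA, giving V_DS = V_DD − I_D R_D = 4.8 − 11.4 × 0.116 = 3.48 V.
V_DS = 3.48 V ≥ V_ov = 1.77 V, confirming saturation.

I_D = 11.4 mA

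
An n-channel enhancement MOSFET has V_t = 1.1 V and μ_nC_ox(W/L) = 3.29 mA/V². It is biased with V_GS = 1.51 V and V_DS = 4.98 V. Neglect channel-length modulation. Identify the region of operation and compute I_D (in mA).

Saturation; I_D = 0.277 mA

V_ov = V_GS − V_t = 1.51 − 1.1 = 0.41 V.
Since V_DS = 4.98 V ≥ V_ov = 0.41 V, the device is in saturation.
I_D = ½ k_n V_ov² = 0.5 × 3.29 × 0.41² = 0.277 mA.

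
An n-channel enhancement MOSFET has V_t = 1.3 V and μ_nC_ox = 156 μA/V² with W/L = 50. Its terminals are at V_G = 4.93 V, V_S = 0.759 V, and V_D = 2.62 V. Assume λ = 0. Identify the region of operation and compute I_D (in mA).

V_GS = V_G − V_S = 4.93 − 0.759 = 4.17 V; V_DS = V_D − V_S = 2.62 − 0.759 = 1.86 V.
k_n = μ_nC_ox · (W/L) = 7.8 mA/V².
V_ov = V_GS − V_t = 4.17 − 1.3 = 2.87 V.
Since V_DS = 1.86 V < V_ov = 2.87 V, the device is in the triode region.
I_D = k_n [V_ov · V_DS − ½ V_DS²] = 7.8 × [2.87 × 1.86 − 0.5 × 1.86²] = 28.2 mA.

Triode; I_D = 28.2 mA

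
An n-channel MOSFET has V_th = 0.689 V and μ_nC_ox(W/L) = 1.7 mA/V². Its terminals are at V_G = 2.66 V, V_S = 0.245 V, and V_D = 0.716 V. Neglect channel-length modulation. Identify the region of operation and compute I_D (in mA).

Triode; I_D = 1.19 mA

V_GS = V_G − V_S = 2.66 − 0.245 = 2.42 V; V_DS = V_D − V_S = 0.716 − 0.245 = 0.471 V.
V_ov = V_GS − V_th = 2.42 − 0.689 = 1.73 V.
Since V_DS = 0.471 V < V_ov = 1.73 V, the device is in the triode region.
I_D = k_n [V_ov · V_DS − ½ V_DS²] = 1.7 × [1.73 × 0.471 − 0.5 × 0.471²] = 1.19 mA.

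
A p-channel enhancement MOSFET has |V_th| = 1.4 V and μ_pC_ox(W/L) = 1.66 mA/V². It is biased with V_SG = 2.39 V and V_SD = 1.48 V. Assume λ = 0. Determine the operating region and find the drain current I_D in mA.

V_ov = V_SG − |V_th| = 2.39 − 1.4 = 0.99 V.
Since V_SD = 1.48 V ≥ V_ov = 0.99 V, the device is in saturation.
I_D = ½ k_p V_ov² = 0.5 × 1.66 × 0.99² = 0.813 mA.

Saturation; I_D = 0.813 mA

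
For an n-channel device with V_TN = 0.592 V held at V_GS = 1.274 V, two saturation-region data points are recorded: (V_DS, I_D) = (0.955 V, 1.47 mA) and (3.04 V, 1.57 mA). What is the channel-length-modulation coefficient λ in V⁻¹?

With V_GS fixed, I_D ∝ (1 + λ V_DS) in saturation, so I_D2/I_D1 = (1 + λ V_DS2)/(1 + λ V_DS1).
1.57/1.47 = 1.068 = (1 + 3.04 λ)/(1 + 0.955 λ).
Solving: λ (I_D1 V_DS2 − I_D2 V_DS1) = I_D2 − I_D1, so λ = (1.57 − 1.47) / (1.47 × 3.04 − 1.57 × 0.955) = 0.1 / 2.97 = 0.0337 V⁻¹.

λ = 0.0337 V⁻¹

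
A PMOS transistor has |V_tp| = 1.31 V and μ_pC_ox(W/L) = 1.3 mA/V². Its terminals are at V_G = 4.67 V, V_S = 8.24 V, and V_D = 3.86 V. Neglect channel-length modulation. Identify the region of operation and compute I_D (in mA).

V_SG = V_S − V_G = 8.24 − 4.67 = 3.57 V; V_SD = V_S − V_D = 8.24 − 3.86 = 4.38 V.
V_ov = V_SG − |V_tp| = 3.57 − 1.31 = 2.26 V.
Since V_SD = 4.38 V ≥ V_ov = 2.26 V, the device is in saturation.
I_D = ½ k_p V_ov² = 0.5 × 1.3 × 2.26² = 3.32 mA.

Saturation; I_D = 3.32 mA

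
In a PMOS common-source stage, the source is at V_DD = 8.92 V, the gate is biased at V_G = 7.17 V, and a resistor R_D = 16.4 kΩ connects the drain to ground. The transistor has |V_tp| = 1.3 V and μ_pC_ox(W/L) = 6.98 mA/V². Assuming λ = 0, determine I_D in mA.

V_SG = V_DD − V_G = 8.92 − 7.17 = 1.75 V, so V_ov = 1.75 − 1.3 = 0.45 V.
Assume saturation: I_D = ½ k_p V_ov² = 0.5 × 6.98 × 0.45² = 0.707 mA, giving V_SD = V_DD − I_D R_D = 8.92 − 0.707 × 16.4 = -2.67 V.
But -2.67 V < V_ov = 0.45 V, so the device is actually in triode.
In triode I_D = k_p[V_ov V_SD − ½ V_SD²] and I_D = (V_DD − V_SD)/R_D. Equating: 57.2 V_SD² − 52.51 V_SD + 8.92 = 0, giving V_SD = 0.225 V (the root below V_ov).
I_D = (8.92 − 0.225) / 16.4 = 0.53 mA.

I_D = 0.530 mA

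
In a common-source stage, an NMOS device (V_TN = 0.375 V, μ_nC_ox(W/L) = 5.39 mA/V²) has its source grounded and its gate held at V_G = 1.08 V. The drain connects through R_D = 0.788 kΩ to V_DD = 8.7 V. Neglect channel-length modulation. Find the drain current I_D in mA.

V_GS = V_G = 1.08 V, so V_ov = 1.08 − 0.375 = 0.705 V.
Assume saturation: I_D = ½ k_n V_ov² = 0.5 × 5.39 × 0.705² = 1.34 mA, giving V_DS = V_DD − I_D R_D = 8.7 − 1.34 × 0.788 = 7.64 V.
V_DS = 7.64 V ≥ V_ov = 0.705 V, confirming saturation.

I_D = 1.34 mA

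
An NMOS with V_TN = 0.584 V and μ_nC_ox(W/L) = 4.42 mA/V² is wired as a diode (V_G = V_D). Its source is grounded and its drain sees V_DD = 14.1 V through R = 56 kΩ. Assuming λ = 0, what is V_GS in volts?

V_GS = 0.910 V

With gate tied to drain, V_GS = V_DS ≥ V_GS − V_TN, so the device is in saturation.
KCL at the drain: ½ k_n (V_GS − V_TN)² = (V_DD − V_GS)/R.
Let x = V_GS − 0.584. Then 124 x² + x − 13.52 = 0, giving x = 0.326 V (positive root), so V_GS = 0.91 V.
I_D = (V_DD − V_GS)/R = (14.1 − 0.91) / 56 = 0.236 mA.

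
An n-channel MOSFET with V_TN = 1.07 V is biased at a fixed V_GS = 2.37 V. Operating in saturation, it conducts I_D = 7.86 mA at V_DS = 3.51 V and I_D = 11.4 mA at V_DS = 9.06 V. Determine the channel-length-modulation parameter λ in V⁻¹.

With V_GS fixed, I_D ∝ (1 + λ V_DS) in saturation, so I_D2/I_D1 = (1 + λ V_DS2)/(1 + λ V_DS1).
11.4/7.86 = 1.45 = (1 + 9.06 λ)/(1 + 3.51 λ).
Solving: λ (I_D1 V_DS2 − I_D2 V_DS1) = I_D2 − I_D1, so λ = (11.4 − 7.86) / (7.86 × 9.06 − 11.4 × 3.51) = 3.54 / 31.2 = 0.113 V⁻¹.

λ = 0.113 V⁻¹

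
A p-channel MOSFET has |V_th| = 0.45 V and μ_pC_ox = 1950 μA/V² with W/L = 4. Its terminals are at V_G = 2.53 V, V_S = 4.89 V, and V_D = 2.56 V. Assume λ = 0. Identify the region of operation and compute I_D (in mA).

V_SG = V_S − V_G = 4.89 − 2.53 = 2.36 V; V_SD = V_S − V_D = 4.89 − 2.56 = 2.33 V.
k_p = μ_pC_ox · (W/L) = 7.8 mA/V².
V_ov = V_SG − |V_th| = 2.36 − 0.45 = 1.91 V.
Since V_SD = 2.33 V ≥ V_ov = 1.91 V, the device is in saturation.
I_D = ½ k_p V_ov² = 0.5 × 7.8 × 1.91² = 14.2 mA.

Saturation; I_D = 14.2 mA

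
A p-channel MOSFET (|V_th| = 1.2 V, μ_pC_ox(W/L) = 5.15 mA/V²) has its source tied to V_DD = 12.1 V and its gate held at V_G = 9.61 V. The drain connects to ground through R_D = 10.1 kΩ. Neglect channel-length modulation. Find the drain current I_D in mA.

I_D = 1.18 mA

V_SG = V_DD − V_G = 12.1 − 9.61 = 2.49 V, so V_ov = 2.49 − 1.2 = 1.29 V.
Assume saturation: I_D = ½ k_p V_ov² = 0.5 × 5.15 × 1.29² = 4.29 mA, giving V_SD = V_DD − I_D R_D = 12.1 − 4.29 × 10.1 = -31.2 V.
But -31.2 V < V_ov = 1.29 V, so the device is actually in triode.
In triode I_D = k_p[V_ov V_SD − ½ V_SD²] and I_D = (V_DD − V_SD)/R_D. Equating: 26 V_SD² − 68.1 V_SD + 12.1 = 0, giving V_SD = 0.192 V (the root below V_ov).
I_D = (12.1 − 0.192) / 10.1 = 1.18 mA.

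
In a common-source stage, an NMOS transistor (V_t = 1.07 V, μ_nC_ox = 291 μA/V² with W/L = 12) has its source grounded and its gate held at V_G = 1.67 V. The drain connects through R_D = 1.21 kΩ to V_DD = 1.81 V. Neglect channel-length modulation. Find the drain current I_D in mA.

V_GS = V_G = 1.67 V, so V_ov = 1.67 − 1.07 = 0.6 V.
k_n = μ_nC_ox · (W/L) = 3.492 mA/V².
Assume saturation: I_D = ½ k_n V_ov² = 0.5 × 3.492 × 0.6² = 0.629 mA, giving V_DS = V_DD − I_D R_D = 1.81 − 0.629 × 1.21 = 1.05 V.
V_DS = 1.05 V ≥ V_ov = 0.6 V, confirming saturation.

I_D = 0.629 mA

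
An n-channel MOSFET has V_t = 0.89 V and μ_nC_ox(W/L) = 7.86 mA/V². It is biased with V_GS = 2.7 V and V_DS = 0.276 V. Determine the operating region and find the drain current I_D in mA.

Triode; I_D = 3.63 mA

V_ov = V_GS − V_t = 2.7 − 0.89 = 1.81 V.
Since V_DS = 0.276 V < V_ov = 1.81 V, the device is in the triode region.
I_D = k_n [V_ov · V_DS − ½ V_DS²] = 7.86 × [1.81 × 0.276 − 0.5 × 0.276²] = 3.63 mA.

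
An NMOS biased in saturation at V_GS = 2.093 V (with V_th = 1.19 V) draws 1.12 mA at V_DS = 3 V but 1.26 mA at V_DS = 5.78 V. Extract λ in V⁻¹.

λ = 0.0520 V⁻¹

With V_GS fixed, I_D ∝ (1 + λ V_DS) in saturation, so I_D2/I_D1 = (1 + λ V_DS2)/(1 + λ V_DS1).
1.26/1.12 = 1.125 = (1 + 5.78 λ)/(1 + 3 λ).
Solving: λ (I_D1 V_DS2 − I_D2 V_DS1) = I_D2 − I_D1, so λ = (1.26 − 1.12) / (1.12 × 5.78 − 1.26 × 3) = 0.14 / 2.69 = 0.052 V⁻¹.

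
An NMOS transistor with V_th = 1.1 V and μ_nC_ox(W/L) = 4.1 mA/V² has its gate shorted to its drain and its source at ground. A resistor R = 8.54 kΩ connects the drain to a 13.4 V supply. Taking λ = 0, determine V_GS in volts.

With gate tied to drain, V_GS = V_DS ≥ V_GS − V_th, so the device is in saturation.
KCL at the drain: ½ k_n (V_GS − V_th)² = (V_DD − V_GS)/R.
Let x = V_GS − 1.1. Then 17.5 x² + x − 12.3 = 0, giving x = 0.81 V (positive root), so V_GS = 1.91 V.
I_D = (V_DD − V_GS)/R = (13.4 − 1.91) / 8.54 = 1.35 mA.

V_GS = 1.91 V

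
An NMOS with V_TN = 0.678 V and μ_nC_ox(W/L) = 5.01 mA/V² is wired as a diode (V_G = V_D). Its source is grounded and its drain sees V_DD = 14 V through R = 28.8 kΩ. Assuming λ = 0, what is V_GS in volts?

With gate tied to drain, V_GS = V_DS ≥ V_GS − V_TN, so the device is in saturation.
KCL at the drain: ½ k_n (V_GS − V_TN)² = (V_DD − V_GS)/R.
Let x = V_GS − 0.678. Then 72.1 x² + x − 13.32 = 0, giving x = 0.423 V (positive root), so V_GS = 1.1 V.
I_D = (V_DD − V_GS)/R = (14 − 1.1) / 28.8 = 0.448 mA.

V_GS = 1.10 V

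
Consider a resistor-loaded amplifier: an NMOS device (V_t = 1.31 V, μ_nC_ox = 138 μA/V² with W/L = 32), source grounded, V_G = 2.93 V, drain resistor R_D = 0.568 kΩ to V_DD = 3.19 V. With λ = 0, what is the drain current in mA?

V_GS = V_G = 2.93 V, so V_ov = 2.93 − 1.31 = 1.62 V.
k_n = μ_nC_ox · (W/L) = 4.416 mA/V².
Assume saturation: I_D = ½ k_n V_ov² = 0.5 × 4.416 × 1.62² = 5.79 mA, giving V_DS = V_DD − I_D R_D = 3.19 − 5.79 × 0.568 = -0.101 V.
But -0.101 V < V_ov = 1.62 V, so the device is actually in triode.
In triode I_D = k_n[V_ov V_DS − ½ V_DS²] and I_D = (V_DD − V_DS)/R_D. Equating: 1.25 V_DS² − 5.063 V_DS + 3.19 = 0, giving V_DS = 0.781 V (the root below V_ov).
I_D = (3.19 − 0.781) / 0.568 = 4.24 mA.

I_D = 4.24 mA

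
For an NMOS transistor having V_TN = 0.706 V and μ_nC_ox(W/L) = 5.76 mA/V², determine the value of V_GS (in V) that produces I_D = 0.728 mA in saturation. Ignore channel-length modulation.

V_GS = 1.21 V

In saturation I_D = ½ k_n (V_GS − V_TN)², so V_GS − V_TN = √(2 I_D / k_n) = √(2 × 0.728 / 5.76) = 0.503 V.
V_GS = 0.706 + 0.503 = 1.21 V.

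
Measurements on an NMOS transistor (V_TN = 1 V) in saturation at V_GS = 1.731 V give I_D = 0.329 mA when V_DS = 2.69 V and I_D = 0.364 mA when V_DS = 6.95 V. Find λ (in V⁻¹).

λ = 0.0268 V⁻¹

With V_GS fixed, I_D ∝ (1 + λ V_DS) in saturation, so I_D2/I_D1 = (1 + λ V_DS2)/(1 + λ V_DS1).
0.364/0.329 = 1.106 = (1 + 6.95 λ)/(1 + 2.69 λ).
Solving: λ (I_D1 V_DS2 − I_D2 V_DS1) = I_D2 − I_D1, so λ = (0.364 − 0.329) / (0.329 × 6.95 − 0.364 × 2.69) = 0.035 / 1.31 = 0.0268 V⁻¹.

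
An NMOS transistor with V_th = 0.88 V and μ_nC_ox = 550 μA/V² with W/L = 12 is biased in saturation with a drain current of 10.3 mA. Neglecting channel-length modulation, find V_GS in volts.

k_n = μ_nC_ox · (W/L) = 6.6 mA/V².
In saturation I_D = ½ k_n (V_GS − V_th)², so V_GS − V_th = √(2 I_D / k_n) = √(2 × 10.3 / 6.6) = 1.77 V.
V_GS = 0.88 + 1.77 = 2.65 V.

V_GS = 2.65 V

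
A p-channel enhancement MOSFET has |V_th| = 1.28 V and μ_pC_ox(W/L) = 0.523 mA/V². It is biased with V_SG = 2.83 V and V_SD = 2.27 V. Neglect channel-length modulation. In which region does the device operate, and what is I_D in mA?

V_ov = V_SG − |V_th| = 2.83 − 1.28 = 1.55 V.
Since V_SD = 2.27 V ≥ V_ov = 1.55 V, the device is in saturation.
I_D = ½ k_p V_ov² = 0.5 × 0.523 × 1.55² = 0.628 mA.

Saturation; I_D = 0.628 mA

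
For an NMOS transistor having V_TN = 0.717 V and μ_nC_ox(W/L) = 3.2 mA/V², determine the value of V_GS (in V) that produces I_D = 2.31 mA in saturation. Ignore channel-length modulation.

V_GS = 1.92 V

In saturation I_D = ½ k_n (V_GS − V_TN)², so V_GS − V_TN = √(2 I_D / k_n) = √(2 × 2.31 / 3.2) = 1.2 V.
V_GS = 0.717 + 1.2 = 1.92 V.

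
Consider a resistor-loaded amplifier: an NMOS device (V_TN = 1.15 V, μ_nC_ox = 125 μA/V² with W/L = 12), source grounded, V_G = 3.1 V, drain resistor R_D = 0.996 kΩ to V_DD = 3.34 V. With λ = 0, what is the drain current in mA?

V_GS = V_G = 3.1 V, so V_ov = 3.1 − 1.15 = 1.95 V.
k_n = μ_nC_ox · (W/L) = 1.5 mA/V².
Assume saturation: I_D = ½ k_n V_ov² = 0.5 × 1.5 × 1.95² = 2.85 mA, giving V_DS = V_DD − I_D R_D = 3.34 − 2.85 × 0.996 = 0.5 V.
But 0.5 V < V_ov = 1.95 V, so the device is actually in triode.
In triode I_D = k_n[V_ov V_DS − ½ V_DS²] and I_D = (V_DD − V_DS)/R_D. Equating: 0.747 V_DS² − 3.913 V_DS + 3.34 = 0, giving V_DS = 1.07 V (the root below V_ov).
I_D = (3.34 − 1.07) / 0.996 = 2.28 mA.

I_D = 2.28 mA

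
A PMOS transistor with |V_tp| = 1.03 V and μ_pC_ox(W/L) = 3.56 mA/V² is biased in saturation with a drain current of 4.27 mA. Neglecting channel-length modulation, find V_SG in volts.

V_SG = 2.58 V

In saturation I_D = ½ k_p (V_SG − |V_tp|)², so V_SG − |V_tp| = √(2 I_D / k_p) = √(2 × 4.27 / 3.56) = 1.55 V.
V_SG = 1.03 + 1.55 = 2.58 V.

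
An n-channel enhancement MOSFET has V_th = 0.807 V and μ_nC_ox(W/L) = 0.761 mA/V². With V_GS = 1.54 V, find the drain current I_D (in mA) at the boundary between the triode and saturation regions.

At the boundary V_DS = V_ov = V_GS − V_th = 1.54 − 0.807 = 0.733 V.
I_D = ½ k_n V_ov² = 0.5 × 0.761 × 0.733² = 0.204 mA.

I_D = 0.204 mA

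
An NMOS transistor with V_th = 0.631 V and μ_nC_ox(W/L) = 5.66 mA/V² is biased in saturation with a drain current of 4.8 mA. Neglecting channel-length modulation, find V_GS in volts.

V_GS = 1.93 V

In saturation I_D = ½ k_n (V_GS − V_th)², so V_GS − V_th = √(2 I_D / k_n) = √(2 × 4.8 / 5.66) = 1.3 V.
V_GS = 0.631 + 1.3 = 1.93 V.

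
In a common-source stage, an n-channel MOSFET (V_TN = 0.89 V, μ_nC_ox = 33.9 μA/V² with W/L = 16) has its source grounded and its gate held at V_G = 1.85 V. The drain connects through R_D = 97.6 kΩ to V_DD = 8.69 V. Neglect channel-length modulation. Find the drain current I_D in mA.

V_GS = V_G = 1.85 V, so V_ov = 1.85 − 0.89 = 0.96 V.
k_n = μ_nC_ox · (W/L) = 0.5424 mA/V².
Assume saturation: I_D = ½ k_n V_ov² = 0.5 × 0.5424 × 0.96² = 0.25 mA, giving V_DS = V_DD − I_D R_D = 8.69 − 0.25 × 97.6 = -15.7 V.
But -15.7 V < V_ov = 0.96 V, so the device is actually in triode.
In triode I_D = k_n[V_ov V_DS − ½ V_DS²] and I_D = (V_DD − V_DS)/R_D. Equating: 26.5 V_DS² − 51.82 V_DS + 8.69 = 0, giving V_DS = 0.185 V (the root below V_ov).
I_D = (8.69 − 0.185) / 97.6 = 0.0871 mA.

I_D = 0.0871 mA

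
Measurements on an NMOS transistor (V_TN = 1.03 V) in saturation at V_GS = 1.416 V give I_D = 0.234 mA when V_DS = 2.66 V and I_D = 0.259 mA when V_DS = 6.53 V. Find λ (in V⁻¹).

With V_GS fixed, I_D ∝ (1 + λ V_DS) in saturation, so I_D2/I_D1 = (1 + λ V_DS2)/(1 + λ V_DS1).
0.259/0.234 = 1.107 = (1 + 6.53 λ)/(1 + 2.66 λ).
Solving: λ (I_D1 V_DS2 − I_D2 V_DS1) = I_D2 − I_D1, so λ = (0.259 − 0.234) / (0.234 × 6.53 − 0.259 × 2.66) = 0.025 / 0.839 = 0.0298 V⁻¹.

λ = 0.0298 V⁻¹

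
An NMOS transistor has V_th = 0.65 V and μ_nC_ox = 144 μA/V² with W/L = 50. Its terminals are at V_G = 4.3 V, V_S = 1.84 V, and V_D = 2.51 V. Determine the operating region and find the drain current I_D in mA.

Triode; I_D = 7.12 mA

V_GS = V_G − V_S = 4.3 − 1.84 = 2.46 V; V_DS = V_D − V_S = 2.51 − 1.84 = 0.67 V.
k_n = μ_nC_ox · (W/L) = 7.2 mA/V².
V_ov = V_GS − V_th = 2.46 − 0.65 = 1.81 V.
Since V_DS = 0.67 V < V_ov = 1.81 V, the device is in the triode region.
I_D = k_n [V_ov · V_DS − ½ V_DS²] = 7.2 × [1.81 × 0.67 − 0.5 × 0.67²] = 7.12 mA.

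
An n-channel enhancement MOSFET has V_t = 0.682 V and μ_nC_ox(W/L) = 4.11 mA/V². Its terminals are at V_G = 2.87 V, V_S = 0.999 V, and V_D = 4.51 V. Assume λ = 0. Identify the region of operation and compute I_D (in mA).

V_GS = V_G − V_S = 2.87 − 0.999 = 1.87 V; V_DS = V_D − V_S = 4.51 − 0.999 = 3.51 V.
V_ov = V_GS − V_t = 1.87 − 0.682 = 1.19 V.
Since V_DS = 3.51 V ≥ V_ov = 1.19 V, the device is in saturation.
I_D = ½ k_n V_ov² = 0.5 × 4.11 × 1.19² = 2.91 mA.

Saturation; I_D = 2.91 mA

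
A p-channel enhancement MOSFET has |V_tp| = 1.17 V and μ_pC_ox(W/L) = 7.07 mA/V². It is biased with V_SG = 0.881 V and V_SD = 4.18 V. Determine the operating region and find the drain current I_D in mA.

Cutoff; I_D = 0 mA

V_SG = 0.881 V < |V_tp| = 1.17 V, so the transistor is in cutoff.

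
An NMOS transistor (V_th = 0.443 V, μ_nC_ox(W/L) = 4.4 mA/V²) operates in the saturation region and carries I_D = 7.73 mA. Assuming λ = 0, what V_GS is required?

In saturation I_D = ½ k_n (V_GS − V_th)², so V_GS − V_th = √(2 I_D / k_n) = √(2 × 7.73 / 4.4) = 1.87 V.
V_GS = 0.443 + 1.87 = 2.32 V.

V_GS = 2.32 V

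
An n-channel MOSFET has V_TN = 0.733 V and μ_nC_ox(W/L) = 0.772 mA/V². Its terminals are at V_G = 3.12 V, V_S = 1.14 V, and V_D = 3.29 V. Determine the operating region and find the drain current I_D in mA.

V_GS = V_G − V_S = 3.12 − 1.14 = 1.98 V; V_DS = V_D − V_S = 3.29 − 1.14 = 2.15 V.
V_ov = V_GS − V_TN = 1.98 − 0.733 = 1.25 V.
Since V_DS = 2.15 V ≥ V_ov = 1.25 V, the device is in saturation.
I_D = ½ k_n V_ov² = 0.5 × 0.772 × 1.25² = 0.6 mA.

Saturation; I_D = 0.600 mA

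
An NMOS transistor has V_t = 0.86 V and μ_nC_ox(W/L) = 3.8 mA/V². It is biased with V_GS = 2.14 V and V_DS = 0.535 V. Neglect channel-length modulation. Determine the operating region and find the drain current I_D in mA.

V_ov = V_GS − V_t = 2.14 − 0.86 = 1.28 V.
Since V_DS = 0.535 V < V_ov = 1.28 V, the device is in the triode region.
I_D = k_n [V_ov · V_DS − ½ V_DS²] = 3.8 × [1.28 × 0.535 − 0.5 × 0.535²] = 2.06 mA.

Triode; I_D = 2.06 mA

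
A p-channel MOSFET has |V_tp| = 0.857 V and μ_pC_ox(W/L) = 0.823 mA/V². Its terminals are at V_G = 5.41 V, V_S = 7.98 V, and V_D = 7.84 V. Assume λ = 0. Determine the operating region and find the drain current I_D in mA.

Triode; I_D = 0.189 mA

V_SG = V_S − V_G = 7.98 − 5.41 = 2.57 V; V_SD = V_S − V_D = 7.98 − 7.84 = 0.14 V.
V_ov = V_SG − |V_tp| = 2.57 − 0.857 = 1.71 V.
Since V_SD = 0.14 V < V_ov = 1.71 V, the device is in the triode region.
I_D = k_p [V_ov · V_SD − ½ V_SD²] = 0.823 × [1.71 × 0.14 − 0.5 × 0.14²] = 0.189 mA.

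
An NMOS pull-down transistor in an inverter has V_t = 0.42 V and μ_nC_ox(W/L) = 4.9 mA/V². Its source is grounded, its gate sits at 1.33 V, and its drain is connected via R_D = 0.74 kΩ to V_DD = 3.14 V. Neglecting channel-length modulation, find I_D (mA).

I_D = 2.03 mA

V_GS = V_G = 1.33 V, so V_ov = 1.33 − 0.42 = 0.91 V.
Assume saturation: I_D = ½ k_n V_ov² = 0.5 × 4.9 × 0.91² = 2.03 mA, giving V_DS = V_DD − I_D R_D = 3.14 − 2.03 × 0.74 = 1.64 V.
V_DS = 1.64 V ≥ V_ov = 0.91 V, confirming saturation.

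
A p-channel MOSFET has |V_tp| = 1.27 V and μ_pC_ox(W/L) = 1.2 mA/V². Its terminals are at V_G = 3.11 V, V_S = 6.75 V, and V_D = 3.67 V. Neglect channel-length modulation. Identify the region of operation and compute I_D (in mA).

Saturation; I_D = 3.37 mA

V_SG = V_S − V_G = 6.75 − 3.11 = 3.64 V; V_SD = V_S − V_D = 6.75 − 3.67 = 3.08 V.
V_ov = V_SG − |V_tp| = 3.64 − 1.27 = 2.37 V.
Since V_SD = 3.08 V ≥ V_ov = 2.37 V, the device is in saturation.
I_D = ½ k_p V_ov² = 0.5 × 1.2 × 2.37² = 3.37 mA.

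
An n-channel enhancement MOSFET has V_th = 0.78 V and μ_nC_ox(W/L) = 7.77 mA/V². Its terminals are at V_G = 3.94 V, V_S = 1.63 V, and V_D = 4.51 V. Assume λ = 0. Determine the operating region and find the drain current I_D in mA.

Saturation; I_D = 9.09 mA

V_GS = V_G − V_S = 3.94 − 1.63 = 2.31 V; V_DS = V_D − V_S = 4.51 − 1.63 = 2.88 V.
V_ov = V_GS − V_th = 2.31 − 0.78 = 1.53 V.
Since V_DS = 2.88 V ≥ V_ov = 1.53 V, the device is in saturation.
I_D = ½ k_n V_ov² = 0.5 × 7.77 × 1.53² = 9.09 mA.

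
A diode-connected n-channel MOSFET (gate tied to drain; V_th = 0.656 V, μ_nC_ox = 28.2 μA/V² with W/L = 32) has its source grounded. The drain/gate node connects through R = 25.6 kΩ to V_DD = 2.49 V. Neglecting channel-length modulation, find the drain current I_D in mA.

With gate tied to drain, V_GS = V_DS ≥ V_GS − V_th, so the device is in saturation.
k_n = μ_nC_ox · (W/L) = 0.9024 mA/V².
KCL at the drain: ½ k_n (V_GS − V_th)² = (V_DD − V_GS)/R.
Let x = V_GS − 0.656. Then 11.6 x² + x − 1.834 = 0, giving x = 0.358 V (positive root), so V_GS = 1.01 V.
I_D = (V_DD − V_GS)/R = (2.49 − 1.01) / 25.6 = 0.0577 mA.

I_D = 0.0577 mA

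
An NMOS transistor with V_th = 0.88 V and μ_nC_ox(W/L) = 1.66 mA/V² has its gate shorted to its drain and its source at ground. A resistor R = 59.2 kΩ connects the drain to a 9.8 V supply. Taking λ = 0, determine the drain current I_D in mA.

With gate tied to drain, V_GS = V_DS ≥ V_GS − V_th, so the device is in saturation.
KCL at the drain: ½ k_n (V_GS − V_th)² = (V_DD − V_GS)/R.
Let x = V_GS − 0.88. Then 49.1 x² + x − 8.92 = 0, giving x = 0.416 V (positive root), so V_GS = 1.3 V.
I_D = (V_DD − V_GS)/R = (9.8 − 1.3) / 59.2 = 0.144 mA.

I_D = 0.144 mA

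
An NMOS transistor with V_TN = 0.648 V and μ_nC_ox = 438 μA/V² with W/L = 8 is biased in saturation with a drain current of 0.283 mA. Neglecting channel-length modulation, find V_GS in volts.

V_GS = 1.05 V

k_n = μ_nC_ox · (W/L) = 3.504 mA/V².
In saturation I_D = ½ k_n (V_GS − V_TN)², so V_GS − V_TN = √(2 I_D / k_n) = √(2 × 0.283 / 3.504) = 0.402 V.
V_GS = 0.648 + 0.402 = 1.05 V.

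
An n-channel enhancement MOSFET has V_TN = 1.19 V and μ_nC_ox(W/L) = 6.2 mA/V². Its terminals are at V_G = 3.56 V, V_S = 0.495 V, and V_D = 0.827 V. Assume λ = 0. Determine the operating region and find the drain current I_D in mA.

Triode; I_D = 3.52 mA

V_GS = V_G − V_S = 3.56 − 0.495 = 3.06 V; V_DS = V_D − V_S = 0.827 − 0.495 = 0.332 V.
V_ov = V_GS − V_TN = 3.06 − 1.19 = 1.88 V.
Since V_DS = 0.332 V < V_ov = 1.88 V, the device is in the triode region.
I_D = k_n [V_ov · V_DS − ½ V_DS²] = 6.2 × [1.88 × 0.332 − 0.5 × 0.332²] = 3.52 mA.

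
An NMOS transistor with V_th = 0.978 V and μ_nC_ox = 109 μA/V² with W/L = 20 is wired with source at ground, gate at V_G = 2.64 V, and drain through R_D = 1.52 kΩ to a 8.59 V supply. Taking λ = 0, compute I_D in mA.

V_GS = V_G = 2.64 V, so V_ov = 2.64 − 0.978 = 1.66 V.
k_n = μ_nC_ox · (W/L) = 2.18 mA/V².
Assume saturation: I_D = ½ k_n V_ov² = 0.5 × 2.18 × 1.66² = 3.01 mA, giving V_DS = V_DD − I_D R_D = 8.59 − 3.01 × 1.52 = 4.01 V.
V_DS = 4.01 V ≥ V_ov = 1.66 V, confirming saturation.

I_D = 3.01 mA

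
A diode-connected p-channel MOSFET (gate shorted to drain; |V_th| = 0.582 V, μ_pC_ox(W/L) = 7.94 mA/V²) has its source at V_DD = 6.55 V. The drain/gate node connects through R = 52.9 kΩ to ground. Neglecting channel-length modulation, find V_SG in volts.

With gate tied to drain, V_SG = V_SD ≥ V_SG − |V_th|, so the device is in saturation.
KCL at the drain: ½ k_p (V_SG − |V_th|)² = (V_DD − V_SG)/R.
Let x = V_SG − 0.582. Then 210 x² + x − 5.968 = 0, giving x = 0.166 V (positive root), so V_SG = 0.748 V.
I_D = (V_DD − V_SG)/R = (6.55 − 0.748) / 52.9 = 0.11 mA.

V_SG = 0.748 V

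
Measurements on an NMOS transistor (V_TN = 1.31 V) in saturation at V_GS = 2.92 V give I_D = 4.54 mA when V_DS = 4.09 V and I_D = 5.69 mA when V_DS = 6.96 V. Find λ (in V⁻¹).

With V_GS fixed, I_D ∝ (1 + λ V_DS) in saturation, so I_D2/I_D1 = (1 + λ V_DS2)/(1 + λ V_DS1).
5.69/4.54 = 1.253 = (1 + 6.96 λ)/(1 + 4.09 λ).
Solving: λ (I_D1 V_DS2 − I_D2 V_DS1) = I_D2 − I_D1, so λ = (5.69 − 4.54) / (4.54 × 6.96 − 5.69 × 4.09) = 1.15 / 8.33 = 0.138 V⁻¹.

λ = 0.138 V⁻¹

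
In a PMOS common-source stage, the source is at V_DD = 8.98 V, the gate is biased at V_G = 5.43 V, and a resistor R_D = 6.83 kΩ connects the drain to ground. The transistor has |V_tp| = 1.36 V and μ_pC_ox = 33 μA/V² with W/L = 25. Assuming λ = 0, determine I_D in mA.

I_D = 1.20 mA

V_SG = V_DD − V_G = 8.98 − 5.43 = 3.55 V, so V_ov = 3.55 − 1.36 = 2.19 V.
k_p = μ_pC_ox · (W/L) = 0.825 mA/V².
Assume saturation: I_D = ½ k_p V_ov² = 0.5 × 0.825 × 2.19² = 1.98 mA, giving V_SD = V_DD − I_D R_D = 8.98 − 1.98 × 6.83 = -4.53 V.
But -4.53 V < V_ov = 2.19 V, so the device is actually in triode.
In triode I_D = k_p[V_ov V_SD − ½ V_SD²] and I_D = (V_DD − V_SD)/R_D. Equating: 2.82 V_SD² − 13.34 V_SD + 8.98 = 0, giving V_SD = 0.813 V (the root below V_ov).
I_D = (8.98 − 0.813) / 6.83 = 1.2 mA.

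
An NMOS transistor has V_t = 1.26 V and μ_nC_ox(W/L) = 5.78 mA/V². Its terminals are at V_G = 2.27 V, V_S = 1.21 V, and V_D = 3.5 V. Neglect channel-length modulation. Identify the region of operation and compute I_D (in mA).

Cutoff; I_D = 0 mA

V_GS = V_G − V_S = 2.27 − 1.21 = 1.06 V; V_DS = V_D − V_S = 3.5 − 1.21 = 2.29 V.
V_GS = 1.06 V < V_t = 1.26 V, so the transistor is in cutoff.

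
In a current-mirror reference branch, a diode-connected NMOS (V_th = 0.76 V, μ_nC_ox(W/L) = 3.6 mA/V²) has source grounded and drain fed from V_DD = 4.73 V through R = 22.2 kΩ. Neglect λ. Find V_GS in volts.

V_GS = 1.06 V

With gate tied to drain, V_GS = V_DS ≥ V_GS − V_th, so the device is in saturation.
KCL at the drain: ½ k_n (V_GS − V_th)² = (V_DD − V_GS)/R.
Let x = V_GS − 0.76. Then 40 x² + x − 3.97 = 0, giving x = 0.303 V (positive root), so V_GS = 1.06 V.
I_D = (V_DD − V_GS)/R = (4.73 − 1.06) / 22.2 = 0.165 mA.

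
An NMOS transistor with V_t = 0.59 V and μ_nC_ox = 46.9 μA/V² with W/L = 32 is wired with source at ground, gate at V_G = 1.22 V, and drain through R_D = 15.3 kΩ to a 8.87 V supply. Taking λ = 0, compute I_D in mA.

V_GS = V_G = 1.22 V, so V_ov = 1.22 − 0.59 = 0.63 V.
k_n = μ_nC_ox · (W/L) = 1.501 mA/V².
Assume saturation: I_D = ½ k_n V_ov² = 0.5 × 1.501 × 0.63² = 0.298 mA, giving V_DS = V_DD − I_D R_D = 8.87 − 0.298 × 15.3 = 4.31 V.
V_DS = 4.31 V ≥ V_ov = 0.63 V, confirming saturation.

I_D = 0.298 mA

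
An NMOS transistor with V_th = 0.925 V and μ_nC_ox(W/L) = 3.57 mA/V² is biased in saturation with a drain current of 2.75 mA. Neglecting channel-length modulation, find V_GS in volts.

In saturation I_D = ½ k_n (V_GS − V_th)², so V_GS − V_th = √(2 I_D / k_n) = √(2 × 2.75 / 3.57) = 1.24 V.
V_GS = 0.925 + 1.24 = 2.17 V.

V_GS = 2.17 V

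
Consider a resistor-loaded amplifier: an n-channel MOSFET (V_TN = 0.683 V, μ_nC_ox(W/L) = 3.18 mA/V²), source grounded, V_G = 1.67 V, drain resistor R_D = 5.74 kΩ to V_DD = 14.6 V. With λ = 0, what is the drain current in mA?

I_D = 1.55 mA

V_GS = V_G = 1.67 V, so V_ov = 1.67 − 0.683 = 0.987 V.
Assume saturation: I_D = ½ k_n V_ov² = 0.5 × 3.18 × 0.987² = 1.55 mA, giving V_DS = V_DD − I_D R_D = 14.6 − 1.55 × 5.74 = 5.71 V.
V_DS = 5.71 V ≥ V_ov = 0.987 V, confirming saturation.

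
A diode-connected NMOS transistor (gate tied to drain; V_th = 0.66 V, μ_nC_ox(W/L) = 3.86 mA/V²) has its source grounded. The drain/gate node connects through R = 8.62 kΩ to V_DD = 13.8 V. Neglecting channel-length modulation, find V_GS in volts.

V_GS = 1.52 V

With gate tied to drain, V_GS = V_DS ≥ V_GS − V_th, so the device is in saturation.
KCL at the drain: ½ k_n (V_GS − V_th)² = (V_DD − V_GS)/R.
Let x = V_GS − 0.66. Then 16.6 x² + x − 13.14 = 0, giving x = 0.859 V (positive root), so V_GS = 1.52 V.
I_D = (V_DD − V_GS)/R = (13.8 − 1.52) / 8.62 = 1.42 mA.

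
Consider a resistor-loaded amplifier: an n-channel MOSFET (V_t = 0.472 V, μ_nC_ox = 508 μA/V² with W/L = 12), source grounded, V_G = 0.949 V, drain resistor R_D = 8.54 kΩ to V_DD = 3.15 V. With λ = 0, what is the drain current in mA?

V_GS = V_G = 0.949 V, so V_ov = 0.949 − 0.472 = 0.477 V.
k_n = μ_nC_ox · (W/L) = 6.096 mA/V².
Assume saturation: I_D = ½ k_n V_ov² = 0.5 × 6.096 × 0.477² = 0.694 mA, giving V_DS = V_DD − I_D R_D = 3.15 − 0.694 × 8.54 = -2.77 V.
But -2.77 V < V_ov = 0.477 V, so the device is actually in triode.
In triode I_D = k_n[V_ov V_DS − ½ V_DS²] and I_D = (V_DD − V_DS)/R_D. Equating: 26 V_DS² − 25.83 V_DS + 3.15 = 0, giving V_DS = 0.142 V (the root below V_ov).
I_D = (3.15 − 0.142) / 8.54 = 0.352 mA.

I_D = 0.352 mA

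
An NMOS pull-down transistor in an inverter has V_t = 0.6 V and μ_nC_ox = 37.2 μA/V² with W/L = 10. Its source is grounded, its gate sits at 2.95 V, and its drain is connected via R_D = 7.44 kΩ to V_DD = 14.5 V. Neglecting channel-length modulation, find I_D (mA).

I_D = 1.03 mA

V_GS = V_G = 2.95 V, so V_ov = 2.95 − 0.6 = 2.35 V.
k_n = μ_nC_ox · (W/L) = 0.372 mA/V².
Assume saturation: I_D = ½ k_n V_ov² = 0.5 × 0.372 × 2.35² = 1.03 mA, giving V_DS = V_DD − I_D R_D = 14.5 − 1.03 × 7.44 = 6.86 V.
V_DS = 6.86 V ≥ V_ov = 2.35 V, confirming saturation.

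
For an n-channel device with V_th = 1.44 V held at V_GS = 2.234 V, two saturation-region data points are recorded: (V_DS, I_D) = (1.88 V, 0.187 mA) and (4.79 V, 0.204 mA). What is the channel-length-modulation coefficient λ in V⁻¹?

With V_GS fixed, I_D ∝ (1 + λ V_DS) in saturation, so I_D2/I_D1 = (1 + λ V_DS2)/(1 + λ V_DS1).
0.204/0.187 = 1.091 = (1 + 4.79 λ)/(1 + 1.88 λ).
Solving: λ (I_D1 V_DS2 − I_D2 V_DS1) = I_D2 − I_D1, so λ = (0.204 − 0.187) / (0.187 × 4.79 − 0.204 × 1.88) = 0.017 / 0.512 = 0.0332 V⁻¹.

λ = 0.0332 V⁻¹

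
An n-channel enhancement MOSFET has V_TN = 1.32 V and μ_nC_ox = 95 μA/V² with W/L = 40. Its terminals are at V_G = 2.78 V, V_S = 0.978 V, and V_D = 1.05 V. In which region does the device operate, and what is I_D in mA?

V_GS = V_G − V_S = 2.78 − 0.978 = 1.8 V; V_DS = V_D − V_S = 1.05 − 0.978 = 0.072 V.
k_n = μ_nC_ox · (W/L) = 3.8 mA/V².
V_ov = V_GS − V_TN = 1.8 − 1.32 = 0.482 V.
Since V_DS = 0.072 V < V_ov = 0.482 V, the device is in the triode region.
I_D = k_n [V_ov · V_DS − ½ V_DS²] = 3.8 × [0.482 × 0.072 − 0.5 × 0.072²] = 0.122 mA.

Triode; I_D = 0.122 mA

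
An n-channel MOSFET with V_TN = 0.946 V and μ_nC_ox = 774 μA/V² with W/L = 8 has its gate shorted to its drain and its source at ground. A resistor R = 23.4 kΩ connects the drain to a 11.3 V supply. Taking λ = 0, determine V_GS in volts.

With gate tied to drain, V_GS = V_DS ≥ V_GS − V_TN, so the device is in saturation.
k_n = μ_nC_ox · (W/L) = 6.192 mA/V².
KCL at the drain: ½ k_n (V_GS − V_TN)² = (V_DD − V_GS)/R.
Let x = V_GS − 0.946. Then 72.4 x² + x − 10.35 = 0, giving x = 0.371 V (positive root), so V_GS = 1.32 V.
I_D = (V_DD − V_GS)/R = (11.3 − 1.32) / 23.4 = 0.427 mA.

V_GS = 1.32 V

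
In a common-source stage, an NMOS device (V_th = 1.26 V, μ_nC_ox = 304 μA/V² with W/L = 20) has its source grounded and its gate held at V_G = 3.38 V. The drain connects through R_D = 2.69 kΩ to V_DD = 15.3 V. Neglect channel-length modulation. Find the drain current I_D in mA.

I_D = 5.51 mA

V_GS = V_G = 3.38 V, so V_ov = 3.38 − 1.26 = 2.12 V.
k_n = μ_nC_ox · (W/L) = 6.08 mA/V².
Assume saturation: I_D = ½ k_n V_ov² = 0.5 × 6.08 × 2.12² = 13.7 mA, giving V_DS = V_DD − I_D R_D = 15.3 − 13.7 × 2.69 = -21.5 V.
But -21.5 V < V_ov = 2.12 V, so the device is actually in triode.
In triode I_D = k_n[V_ov V_DS − ½ V_DS²] and I_D = (V_DD − V_DS)/R_D. Equating: 8.18 V_DS² − 35.67 V_DS + 15.3 = 0, giving V_DS = 0.482 V (the root below V_ov).
I_D = (15.3 − 0.482) / 2.69 = 5.51 mA.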